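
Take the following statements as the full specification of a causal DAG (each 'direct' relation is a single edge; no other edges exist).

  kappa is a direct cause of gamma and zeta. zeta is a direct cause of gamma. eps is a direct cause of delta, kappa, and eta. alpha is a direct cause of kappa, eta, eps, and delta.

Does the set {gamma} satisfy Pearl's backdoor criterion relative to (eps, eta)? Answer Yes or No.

Backdoor paths from eps to eta (paths whose first edge points into eps):
  P1: eps <- alpha -> eta
Condition 1 (no descendant of eps in the set): FAILS — gamma is a descendant of eps.
Condition 2 (every backdoor path blocked by {gamma}):
  P1: open — no interior node is in the conditioning set.
{gamma} does not satisfy the backdoor criterion.

No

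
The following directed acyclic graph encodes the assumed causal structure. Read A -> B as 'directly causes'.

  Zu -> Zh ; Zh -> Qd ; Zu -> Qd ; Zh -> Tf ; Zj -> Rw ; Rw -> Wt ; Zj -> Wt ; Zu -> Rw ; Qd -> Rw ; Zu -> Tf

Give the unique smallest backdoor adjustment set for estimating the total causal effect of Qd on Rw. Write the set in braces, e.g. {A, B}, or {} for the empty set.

Variables eligible for adjustment (non-descendants of Qd, excluding Qd and Rw): {Tf, Zh, Zj, Zu}.
Backdoor paths from Qd to Rw:
  P1: Qd <- Zu -> Rw
  P2: Qd <- Zh <- Zu -> Rw
  P3: Qd <- Zh -> Tf <- Zu -> Rw
The empty set is not sufficient: P1 (Qd <- Zu -> Rw) has no collider blocking it and no conditioned non-collider, so it is open.
Try {Zu}:
  P1: blocked at fork node Zu ∈ conditioning set.
  P2: blocked at fork node Zu ∈ conditioning set.
  P3: blocked at collider Tf (neither it nor any descendant is in the conditioning set).
{Zu} contains no descendant of Qd and blocks every backdoor path.
No other singleton works — e.g. {Zh} leaves P1 open — so {Zu} is the unique smallest valid adjustment set.

{Zu}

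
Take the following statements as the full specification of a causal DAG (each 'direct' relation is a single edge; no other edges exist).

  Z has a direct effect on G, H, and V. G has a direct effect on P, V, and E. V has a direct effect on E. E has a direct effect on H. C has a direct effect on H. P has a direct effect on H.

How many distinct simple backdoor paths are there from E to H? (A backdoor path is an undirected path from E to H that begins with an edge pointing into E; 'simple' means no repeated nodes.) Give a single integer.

A backdoor path from E to H is any simple undirected path whose first edge points into E (i.e. leaves E via a parent).
Parents of E: {G, V}.
Enumerating:
  P1: E <- G <- Z -> H
  P2: E <- G -> V <- Z -> H
  P3: E <- G -> P -> H
  P4: E <- V <- Z -> G -> P -> H
  P5: E <- V <- Z -> H
  P6: E <- V <- G <- Z -> H
  P7: E <- V <- G -> P -> H
That exhausts the simple backdoor paths. Count: 7.

7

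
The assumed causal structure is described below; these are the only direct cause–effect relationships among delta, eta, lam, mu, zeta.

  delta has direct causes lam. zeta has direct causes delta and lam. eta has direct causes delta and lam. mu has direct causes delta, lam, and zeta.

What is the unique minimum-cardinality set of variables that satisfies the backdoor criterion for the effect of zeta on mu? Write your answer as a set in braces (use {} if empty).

Variables eligible for adjustment (non-descendants of zeta, excluding zeta and mu): {delta, eta, lam}.
Backdoor paths from zeta to mu:
  P1: zeta <- lam -> delta -> mu
  P2: zeta <- lam -> mu
  P3: zeta <- lam -> eta <- delta -> mu
  P4: zeta <- delta <- lam -> mu
  P5: zeta <- delta -> mu
  P6: zeta <- delta -> eta <- lam -> mu
The empty set is not sufficient: P1 (zeta <- lam -> delta -> mu) has no collider blocking it and no conditioned non-collider, so it is open.
Try {delta, lam}:
  P1: blocked at fork node lam ∈ conditioning set.
  P2: blocked at fork node lam ∈ conditioning set.
  P3: blocked at fork node lam ∈ conditioning set.
  P4: blocked at chain node delta ∈ conditioning set.
  P5: blocked at fork node delta ∈ conditioning set.
  P6: blocked at fork node delta ∈ conditioning set.
{delta, lam} contains no descendant of zeta and blocks every backdoor path.
Every element of {delta, lam} is needed (dropping delta leaves P5 open; dropping lam leaves P2 open), so no proper subset is valid.
Among all size-2 subsets of the eligible variables, only {delta, lam} blocks every backdoor path, so it is the unique smallest valid adjustment set.

{delta, lam}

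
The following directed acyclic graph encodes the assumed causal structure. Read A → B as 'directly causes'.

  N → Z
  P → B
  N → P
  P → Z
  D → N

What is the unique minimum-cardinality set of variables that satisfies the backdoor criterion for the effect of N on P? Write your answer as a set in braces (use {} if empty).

{}

Variables eligible for adjustment (non-descendants of N, excluding N and P): {D}.
Backdoor paths from N to P:
  (none)
With no backdoor paths the empty set already satisfies the criterion, and it is trivially minimal.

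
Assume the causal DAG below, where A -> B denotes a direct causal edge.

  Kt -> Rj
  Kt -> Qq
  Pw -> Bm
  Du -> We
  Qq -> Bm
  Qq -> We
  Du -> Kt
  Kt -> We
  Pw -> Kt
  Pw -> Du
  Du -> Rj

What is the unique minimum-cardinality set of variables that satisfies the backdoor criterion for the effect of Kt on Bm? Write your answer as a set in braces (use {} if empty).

{Pw}

Variables eligible for adjustment (non-descendants of Kt, excluding Kt and Bm): {Du, Pw}.
Backdoor paths from Kt to Bm:
  P1: Kt <- Pw -> Du -> We <- Qq -> Bm
  P2: Kt <- Pw -> Bm
  P3: Kt <- Du <- Pw -> Bm
  P4: Kt <- Du -> We <- Qq -> Bm
The empty set is not sufficient: P2 (Kt <- Pw -> Bm) has no collider blocking it and no conditioned non-collider, so it is open.
Try {Pw}:
  P1: blocked at fork node Pw ∈ conditioning set.
  P2: blocked at fork node Pw ∈ conditioning set.
  P3: blocked at fork node Pw ∈ conditioning set.
  P4: blocked at collider We (neither it nor any descendant is in the conditioning set).
{Pw} contains no descendant of Kt and blocks every backdoor path.
No other singleton works — e.g. {Du} leaves P2 open — so {Pw} is the unique smallest valid adjustment set.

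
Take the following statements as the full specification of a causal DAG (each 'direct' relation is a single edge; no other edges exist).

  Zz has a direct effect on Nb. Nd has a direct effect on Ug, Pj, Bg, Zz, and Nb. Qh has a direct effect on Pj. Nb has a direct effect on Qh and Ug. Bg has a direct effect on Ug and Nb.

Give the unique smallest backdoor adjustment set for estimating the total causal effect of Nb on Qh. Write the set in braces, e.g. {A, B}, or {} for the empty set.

{}

Variables eligible for adjustment (non-descendants of Nb, excluding Nb and Qh): {Bg, Nd, Zz}.
Backdoor paths from Nb to Qh:
  P1: Nb <- Nd -> Pj <- Qh
  P2: Nb <- Bg <- Nd -> Pj <- Qh
  P3: Nb <- Bg -> Ug <- Nd -> Pj <- Qh
  P4: Nb <- Zz <- Nd -> Pj <- Qh
Each backdoor path contains an unconditioned collider, so every path is already blocked with the empty conditioning set:
  P1: blocked at collider Pj (neither it nor any descendant is in the conditioning set).
  P2: blocked at collider Pj (neither it nor any descendant is in the conditioning set).
  P3: blocked at collider Ug (neither it nor any descendant is in the conditioning set).
  P4: blocked at collider Pj (neither it nor any descendant is in the conditioning set).
The empty set is therefore the unique smallest valid set.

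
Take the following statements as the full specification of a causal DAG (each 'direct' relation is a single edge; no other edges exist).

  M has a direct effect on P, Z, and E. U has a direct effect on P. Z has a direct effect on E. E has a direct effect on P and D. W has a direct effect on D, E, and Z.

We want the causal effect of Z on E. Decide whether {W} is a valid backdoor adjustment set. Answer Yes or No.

No

Backdoor paths from Z to E (paths whose first edge points into Z):
  P1: Z <- W -> E
  P2: Z <- W -> D <- E
  P3: Z <- M -> E
  P4: Z <- M -> P <- E
Condition 1 (no descendant of Z in the set): holds — descendants of Z are {D, E, P}; none are in {W}.
Condition 2 (every backdoor path blocked by {W}):
  P1: blocked at fork node W ∈ conditioning set.
  P2: blocked at fork node W ∈ conditioning set.
  P3: open — no interior node is in the conditioning set.
  P4: blocked at collider P (neither it nor any descendant is in the conditioning set).
{W} does not satisfy the backdoor criterion.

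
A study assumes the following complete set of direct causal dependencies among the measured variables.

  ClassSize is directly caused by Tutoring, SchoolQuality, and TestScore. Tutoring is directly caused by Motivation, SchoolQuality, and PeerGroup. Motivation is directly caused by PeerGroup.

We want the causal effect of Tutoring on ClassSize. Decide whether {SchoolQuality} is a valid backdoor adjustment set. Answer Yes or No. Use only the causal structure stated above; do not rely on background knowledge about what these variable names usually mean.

Backdoor paths from Tutoring to ClassSize (paths whose first edge points into Tutoring):
  P1: Tutoring <- SchoolQuality -> ClassSize
Condition 1 (no descendant of Tutoring in the set): holds — descendants of Tutoring are {ClassSize}; none are in {SchoolQuality}.
Condition 2 (every backdoor path blocked by {SchoolQuality}):
  P1: blocked at fork node SchoolQuality ∈ conditioning set.
{SchoolQuality} satisfies the backdoor criterion.

Yes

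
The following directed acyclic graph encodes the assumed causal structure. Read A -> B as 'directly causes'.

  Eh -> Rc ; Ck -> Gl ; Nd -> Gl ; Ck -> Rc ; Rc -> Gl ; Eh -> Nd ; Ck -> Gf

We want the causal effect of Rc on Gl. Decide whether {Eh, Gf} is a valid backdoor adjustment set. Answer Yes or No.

Backdoor paths from Rc to Gl (paths whose first edge points into Rc):
  P1: Rc <- Eh -> Nd -> Gl
  P2: Rc <- Ck -> Gl
Condition 1 (no descendant of Rc in the set): holds — descendants of Rc are {Gl}; none are in {Eh, Gf}.
Condition 2 (every backdoor path blocked by {Eh, Gf}):
  P1: blocked at fork node Eh ∈ conditioning set.
  P2: open — no interior node is in the conditioning set.
{Eh, Gf} does not satisfy the backdoor criterion.

No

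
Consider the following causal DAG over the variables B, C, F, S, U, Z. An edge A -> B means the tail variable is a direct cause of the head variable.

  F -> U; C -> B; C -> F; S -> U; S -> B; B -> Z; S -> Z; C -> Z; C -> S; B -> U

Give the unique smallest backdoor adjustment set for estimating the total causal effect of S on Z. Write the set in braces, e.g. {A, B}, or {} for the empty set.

Variables eligible for adjustment (non-descendants of S, excluding S and Z): {C, F}.
Backdoor paths from S to Z:
  P1: S <- C -> F -> U <- B -> Z
  P2: S <- C -> B -> Z
  P3: S <- C -> Z
The empty set is not sufficient: P2 (S <- C -> B -> Z) has no collider blocking it and no conditioned non-collider, so it is open.
Try {C}:
  P1: blocked at fork node C ∈ conditioning set.
  P2: blocked at fork node C ∈ conditioning set.
  P3: blocked at fork node C ∈ conditioning set.
{C} contains no descendant of S and blocks every backdoor path.
No other singleton works — e.g. {F} leaves P2 open — so {C} is the unique smallest valid adjustment set.

{C}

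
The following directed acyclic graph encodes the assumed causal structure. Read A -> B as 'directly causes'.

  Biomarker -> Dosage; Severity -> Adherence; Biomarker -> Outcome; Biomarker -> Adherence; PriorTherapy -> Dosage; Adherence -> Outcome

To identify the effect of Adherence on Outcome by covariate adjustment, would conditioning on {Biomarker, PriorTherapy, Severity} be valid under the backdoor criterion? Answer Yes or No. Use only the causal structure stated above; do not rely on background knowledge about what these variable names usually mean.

Backdoor paths from Adherence to Outcome (paths whose first edge points into Adherence):
  P1: Adherence <- Biomarker -> Outcome
Condition 1 (no descendant of Adherence in the set): holds — descendants of Adherence are {Outcome}; none are in {Biomarker, PriorTherapy, Severity}.
Condition 2 (every backdoor path blocked by {Biomarker, PriorTherapy, Severity}):
  P1: blocked at fork node Biomarker ∈ conditioning set.
{Biomarker, PriorTherapy, Severity} satisfies the backdoor criterion.

Yes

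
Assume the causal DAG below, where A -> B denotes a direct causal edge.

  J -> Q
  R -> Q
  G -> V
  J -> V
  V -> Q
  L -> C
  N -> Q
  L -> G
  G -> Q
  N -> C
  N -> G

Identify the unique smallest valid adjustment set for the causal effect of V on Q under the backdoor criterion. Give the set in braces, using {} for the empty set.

Variables eligible for adjustment (non-descendants of V, excluding V and Q): {C, G, J, L, N, R}.
Backdoor paths from V to Q:
  P1: V <- J -> Q
  P2: V <- G <- L -> C <- N -> Q
  P3: V <- G <- N -> Q
  P4: V <- G -> Q
The empty set is not sufficient: P1 (V <- J -> Q) has no collider blocking it and no conditioned non-collider, so it is open.
Try {G, J}:
  P1: blocked at fork node J ∈ conditioning set.
  P2: blocked at chain node G ∈ conditioning set.
  P3: blocked at chain node G ∈ conditioning set.
  P4: blocked at fork node G ∈ conditioning set.
{G, J} contains no descendant of V and blocks every backdoor path.
Every element of {G, J} is needed (dropping G leaves P3 open; dropping J leaves P1 open), so no proper subset is valid.
Among all size-2 subsets of the eligible variables, only {G, J} blocks every backdoor path, so it is the unique smallest valid adjustment set.

{G, J}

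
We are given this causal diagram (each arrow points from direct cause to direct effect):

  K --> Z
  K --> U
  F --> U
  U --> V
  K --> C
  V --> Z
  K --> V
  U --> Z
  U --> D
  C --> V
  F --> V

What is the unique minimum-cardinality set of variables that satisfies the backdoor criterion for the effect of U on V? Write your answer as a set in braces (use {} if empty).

Variables eligible for adjustment (non-descendants of U, excluding U and V): {C, F, K}.
Backdoor paths from U to V:
  P1: U <- F -> V
  P2: U <- K -> C -> V
  P3: U <- K -> V
  P4: U <- K -> Z <- V
The empty set is not sufficient: P1 (U <- F -> V) has no collider blocking it and no conditioned non-collider, so it is open.
Try {F, K}:
  P1: blocked at fork node F ∈ conditioning set.
  P2: blocked at fork node K ∈ conditioning set.
  P3: blocked at fork node K ∈ conditioning set.
  P4: blocked at fork node K ∈ conditioning set.
{F, K} contains no descendant of U and blocks every backdoor path.
Every element of {F, K} is needed (dropping F leaves P1 open; dropping K leaves P2 open), so no proper subset is valid.
Among all size-2 subsets of the eligible variables, only {F, K} blocks every backdoor path, so it is the unique smallest valid adjustment set.

{F, K}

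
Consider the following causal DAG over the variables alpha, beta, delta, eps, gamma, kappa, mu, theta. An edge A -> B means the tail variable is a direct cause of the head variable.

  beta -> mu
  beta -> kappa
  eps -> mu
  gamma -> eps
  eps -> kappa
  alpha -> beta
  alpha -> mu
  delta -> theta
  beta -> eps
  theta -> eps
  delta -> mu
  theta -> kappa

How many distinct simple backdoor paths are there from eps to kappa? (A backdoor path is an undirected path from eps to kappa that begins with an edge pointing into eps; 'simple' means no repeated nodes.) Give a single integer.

A backdoor path from eps to kappa is any simple undirected path whose first edge points into eps (i.e. leaves eps via a parent).
Parents of eps: {beta, gamma, theta}.
Enumerating:
  P1: eps <- theta <- delta -> mu <- alpha -> beta -> kappa
  P2: eps <- theta <- delta -> mu <- beta -> kappa
  P3: eps <- theta -> kappa
  P4: eps <- beta <- alpha -> mu <- delta -> theta -> kappa
  P5: eps <- beta -> mu <- delta -> theta -> kappa
  P6: eps <- beta -> kappa
That exhausts the simple backdoor paths. Count: 6.

6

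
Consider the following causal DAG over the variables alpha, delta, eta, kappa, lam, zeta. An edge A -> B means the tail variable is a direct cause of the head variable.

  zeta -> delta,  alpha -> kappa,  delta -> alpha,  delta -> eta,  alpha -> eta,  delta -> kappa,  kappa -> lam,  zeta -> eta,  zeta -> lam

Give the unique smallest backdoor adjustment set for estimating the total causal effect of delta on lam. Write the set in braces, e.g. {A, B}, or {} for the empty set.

Variables eligible for adjustment (non-descendants of delta, excluding delta and lam): {zeta}.
Backdoor paths from delta to lam:
  P1: delta <- zeta -> eta <- alpha -> kappa -> lam
  P2: delta <- zeta -> lam
The empty set is not sufficient: P2 (delta <- zeta -> lam) has no collider blocking it and no conditioned non-collider, so it is open.
Try {zeta}:
  P1: blocked at fork node zeta ∈ conditioning set.
  P2: blocked at fork node zeta ∈ conditioning set.
{zeta} contains no descendant of delta and blocks every backdoor path.
{zeta} is the unique smallest valid adjustment set.

{zeta}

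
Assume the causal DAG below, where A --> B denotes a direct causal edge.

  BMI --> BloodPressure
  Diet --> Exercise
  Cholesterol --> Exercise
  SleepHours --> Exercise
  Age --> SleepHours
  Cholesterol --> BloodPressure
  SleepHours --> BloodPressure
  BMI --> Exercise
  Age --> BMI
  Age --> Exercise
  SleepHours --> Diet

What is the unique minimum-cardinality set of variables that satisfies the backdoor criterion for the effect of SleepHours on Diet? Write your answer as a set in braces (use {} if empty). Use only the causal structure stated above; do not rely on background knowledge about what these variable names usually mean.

Variables eligible for adjustment (non-descendants of SleepHours, excluding SleepHours and Diet): {Age, BMI, Cholesterol}.
Backdoor paths from SleepHours to Diet:
  P1: SleepHours <- Age -> BMI -> Exercise <- Diet
  P2: SleepHours <- Age -> BMI -> BloodPressure <- Cholesterol -> Exercise <- Diet
  P3: SleepHours <- Age -> Exercise <- Diet
Each backdoor path contains an unconditioned collider, so every path is already blocked with the empty conditioning set:
  P1: blocked at collider Exercise (neither it nor any descendant is in the conditioning set).
  P2: blocked at collider BloodPressure (neither it nor any descendant is in the conditioning set).
  P3: blocked at collider Exercise (neither it nor any descendant is in the conditioning set).
The empty set is therefore the unique smallest valid set.

{}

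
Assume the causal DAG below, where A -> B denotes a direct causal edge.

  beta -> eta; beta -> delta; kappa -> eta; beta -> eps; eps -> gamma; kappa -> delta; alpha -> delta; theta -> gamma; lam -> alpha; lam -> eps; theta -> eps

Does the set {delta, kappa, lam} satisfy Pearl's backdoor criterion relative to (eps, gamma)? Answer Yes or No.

No

Backdoor paths from eps to gamma (paths whose first edge points into eps):
  P1: eps <- theta -> gamma
Condition 1 (no descendant of eps in the set): holds — descendants of eps are {gamma}; none are in {delta, kappa, lam}.
Condition 2 (every backdoor path blocked by {delta, kappa, lam}):
  P1: open — no interior node is in the conditioning set.
{delta, kappa, lam} does not satisfy the backdoor criterion.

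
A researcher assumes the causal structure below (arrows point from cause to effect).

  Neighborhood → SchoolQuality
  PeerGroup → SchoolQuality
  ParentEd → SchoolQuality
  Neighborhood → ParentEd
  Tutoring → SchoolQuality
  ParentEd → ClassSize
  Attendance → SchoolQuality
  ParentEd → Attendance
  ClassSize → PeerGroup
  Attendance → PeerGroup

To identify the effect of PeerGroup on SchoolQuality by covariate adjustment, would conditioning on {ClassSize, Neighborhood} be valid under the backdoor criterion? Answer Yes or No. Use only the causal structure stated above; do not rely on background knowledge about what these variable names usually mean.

Backdoor paths from PeerGroup to SchoolQuality (paths whose first edge points into PeerGroup):
  P1: PeerGroup <- Attendance <- ParentEd <- Neighborhood -> SchoolQuality
  P2: PeerGroup <- Attendance <- ParentEd -> SchoolQuality
  P3: PeerGroup <- Attendance -> SchoolQuality
  P4: PeerGroup <- ClassSize <- ParentEd <- Neighborhood -> SchoolQuality
  P5: PeerGroup <- ClassSize <- ParentEd -> Attendance -> SchoolQuality
  P6: PeerGroup <- ClassSize <- ParentEd -> SchoolQuality
Condition 1 (no descendant of PeerGroup in the set): holds — descendants of PeerGroup are {SchoolQuality}; none are in {ClassSize, Neighborhood}.
Condition 2 (every backdoor path blocked by {ClassSize, Neighborhood}):
  P1: blocked at fork node Neighborhood ∈ conditioning set.
  P2: open — no interior node is in the conditioning set.
  P3: open — no interior node is in the conditioning set.
  P4: blocked at chain node ClassSize ∈ conditioning set.
  P5: blocked at chain node ClassSize ∈ conditioning set.
  P6: blocked at chain node ClassSize ∈ conditioning set.
{ClassSize, Neighborhood} does not satisfy the backdoor criterion.

No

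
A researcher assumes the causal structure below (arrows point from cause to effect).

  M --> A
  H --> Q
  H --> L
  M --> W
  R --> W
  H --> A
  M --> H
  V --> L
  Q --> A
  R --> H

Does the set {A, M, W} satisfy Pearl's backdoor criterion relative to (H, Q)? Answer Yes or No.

No

Backdoor paths from H to Q (paths whose first edge points into H):
  P1: H <- R -> W <- M -> A <- Q
  P2: H <- M -> A <- Q
Condition 1 (no descendant of H in the set): FAILS — A is a descendant of H.
Condition 2 (every backdoor path blocked by {A, M, W}):
  P1: blocked at fork node M ∈ conditioning set.
  P2: blocked at fork node M ∈ conditioning set.
{A, M, W} does not satisfy the backdoor criterion.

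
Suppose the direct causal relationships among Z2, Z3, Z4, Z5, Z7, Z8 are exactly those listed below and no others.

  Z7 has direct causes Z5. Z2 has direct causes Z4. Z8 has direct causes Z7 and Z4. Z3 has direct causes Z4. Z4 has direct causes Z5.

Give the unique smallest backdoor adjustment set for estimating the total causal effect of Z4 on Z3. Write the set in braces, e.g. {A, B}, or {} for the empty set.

{}

Variables eligible for adjustment (non-descendants of Z4, excluding Z4 and Z3): {Z5, Z7}.
Backdoor paths from Z4 to Z3:
  (none)
With no backdoor paths the empty set already satisfies the criterion, and it is trivially minimal.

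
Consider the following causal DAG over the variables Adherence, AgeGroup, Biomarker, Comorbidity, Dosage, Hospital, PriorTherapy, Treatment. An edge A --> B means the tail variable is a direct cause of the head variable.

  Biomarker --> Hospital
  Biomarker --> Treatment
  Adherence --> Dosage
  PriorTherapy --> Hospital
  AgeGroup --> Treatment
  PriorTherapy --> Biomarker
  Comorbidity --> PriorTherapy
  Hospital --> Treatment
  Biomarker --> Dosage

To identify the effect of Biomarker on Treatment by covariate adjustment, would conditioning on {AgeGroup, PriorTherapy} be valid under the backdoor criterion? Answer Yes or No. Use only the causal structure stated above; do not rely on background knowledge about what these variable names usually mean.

Yes

Backdoor paths from Biomarker to Treatment (paths whose first edge points into Biomarker):
  P1: Biomarker <- PriorTherapy -> Hospital -> Treatment
Condition 1 (no descendant of Biomarker in the set): holds — descendants of Biomarker are {Dosage, Hospital, Treatment}; none are in {AgeGroup, PriorTherapy}.
Condition 2 (every backdoor path blocked by {AgeGroup, PriorTherapy}):
  P1: blocked at fork node PriorTherapy ∈ conditioning set.
{AgeGroup, PriorTherapy} satisfies the backdoor criterion.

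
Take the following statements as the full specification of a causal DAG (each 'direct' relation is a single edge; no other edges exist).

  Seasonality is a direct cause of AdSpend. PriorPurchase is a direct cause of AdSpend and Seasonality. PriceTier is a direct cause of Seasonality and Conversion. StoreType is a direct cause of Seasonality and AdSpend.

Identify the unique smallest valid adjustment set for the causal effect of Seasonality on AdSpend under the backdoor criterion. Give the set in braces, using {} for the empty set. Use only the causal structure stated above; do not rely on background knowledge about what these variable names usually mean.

Variables eligible for adjustment (non-descendants of Seasonality, excluding Seasonality and AdSpend): {Conversion, PriceTier, PriorPurchase, StoreType}.
Backdoor paths from Seasonality to AdSpend:
  P1: Seasonality <- PriorPurchase -> AdSpend
  P2: Seasonality <- StoreType -> AdSpend
The empty set is not sufficient: P1 (Seasonality <- PriorPurchase -> AdSpend) has no collider blocking it and no conditioned non-collider, so it is open.
Try {PriorPurchase, StoreType}:
  P1: blocked at fork node PriorPurchase ∈ conditioning set.
  P2: blocked at fork node StoreType ∈ conditioning set.
{PriorPurchase, StoreType} contains no descendant of Seasonality and blocks every backdoor path.
Every element of {PriorPurchase, StoreType} is needed (dropping PriorPurchase leaves P1 open; dropping StoreType leaves P2 open), so no proper subset is valid.
Among all size-2 subsets of the eligible variables, only {PriorPurchase, StoreType} blocks every backdoor path, so it is the unique smallest valid adjustment set.

{PriorPurchase, StoreType}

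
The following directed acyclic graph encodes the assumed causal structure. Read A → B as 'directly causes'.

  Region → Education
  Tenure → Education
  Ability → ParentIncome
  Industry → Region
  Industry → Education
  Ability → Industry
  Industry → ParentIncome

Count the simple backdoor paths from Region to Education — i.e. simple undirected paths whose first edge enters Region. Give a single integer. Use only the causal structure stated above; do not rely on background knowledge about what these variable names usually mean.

1

A backdoor path from Region to Education is any simple undirected path whose first edge points into Region (i.e. leaves Region via a parent).
Parents of Region: {Industry}.
Enumerating:
  P1: Region <- Industry -> Education
That exhausts the simple backdoor paths. Count: 1.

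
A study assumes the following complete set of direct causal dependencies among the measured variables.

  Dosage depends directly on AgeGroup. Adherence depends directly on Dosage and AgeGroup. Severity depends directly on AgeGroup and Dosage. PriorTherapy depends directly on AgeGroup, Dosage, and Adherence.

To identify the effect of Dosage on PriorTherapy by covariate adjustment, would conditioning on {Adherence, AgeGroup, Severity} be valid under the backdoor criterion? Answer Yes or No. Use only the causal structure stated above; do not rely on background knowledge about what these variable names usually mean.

No

Backdoor paths from Dosage to PriorTherapy (paths whose first edge points into Dosage):
  P1: Dosage <- AgeGroup -> Adherence -> PriorTherapy
  P2: Dosage <- AgeGroup -> PriorTherapy
Condition 1 (no descendant of Dosage in the set): FAILS — Adherence and Severity are descendants of Dosage.
Condition 2 (every backdoor path blocked by {Adherence, AgeGroup, Severity}):
  P1: blocked at fork node AgeGroup ∈ conditioning set.
  P2: blocked at fork node AgeGroup ∈ conditioning set.
{Adherence, AgeGroup, Severity} does not satisfy the backdoor criterion.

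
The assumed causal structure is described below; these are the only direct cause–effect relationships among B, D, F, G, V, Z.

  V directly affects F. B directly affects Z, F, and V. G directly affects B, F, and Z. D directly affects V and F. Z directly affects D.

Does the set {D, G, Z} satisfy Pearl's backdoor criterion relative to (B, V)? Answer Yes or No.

Backdoor paths from B to V (paths whose first edge points into B):
  P1: B <- G -> Z -> D -> V
  P2: B <- G -> Z -> D -> F <- V
  P3: B <- G -> F <- D -> V
  P4: B <- G -> F <- V
Condition 1 (no descendant of B in the set): FAILS — D and Z are descendants of B.
Condition 2 (every backdoor path blocked by {D, G, Z}):
  P1: blocked at fork node G ∈ conditioning set.
  P2: blocked at fork node G ∈ conditioning set.
  P3: blocked at fork node G ∈ conditioning set.
  P4: blocked at fork node G ∈ conditioning set.
{D, G, Z} does not satisfy the backdoor criterion.

No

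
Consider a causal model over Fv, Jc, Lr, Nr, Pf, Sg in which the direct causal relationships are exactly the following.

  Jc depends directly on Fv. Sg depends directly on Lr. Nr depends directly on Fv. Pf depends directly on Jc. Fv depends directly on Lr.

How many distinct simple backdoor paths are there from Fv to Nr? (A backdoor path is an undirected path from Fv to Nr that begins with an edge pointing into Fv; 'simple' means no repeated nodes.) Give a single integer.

A backdoor path from Fv to Nr is any simple undirected path whose first edge points into Fv (i.e. leaves Fv via a parent).
Parents of Fv: {Lr}.
No simple path from any parent of Fv reaches Nr without revisiting Fv, so there are no backdoor paths.

0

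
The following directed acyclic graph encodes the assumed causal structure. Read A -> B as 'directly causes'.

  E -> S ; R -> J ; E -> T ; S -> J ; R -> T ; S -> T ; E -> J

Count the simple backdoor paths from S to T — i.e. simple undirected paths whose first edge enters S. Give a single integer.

A backdoor path from S to T is any simple undirected path whose first edge points into S (i.e. leaves S via a parent).
Parents of S: {E}.
Enumerating:
  P1: S <- E -> J <- R -> T
  P2: S <- E -> T
That exhausts the simple backdoor paths. Count: 2.

2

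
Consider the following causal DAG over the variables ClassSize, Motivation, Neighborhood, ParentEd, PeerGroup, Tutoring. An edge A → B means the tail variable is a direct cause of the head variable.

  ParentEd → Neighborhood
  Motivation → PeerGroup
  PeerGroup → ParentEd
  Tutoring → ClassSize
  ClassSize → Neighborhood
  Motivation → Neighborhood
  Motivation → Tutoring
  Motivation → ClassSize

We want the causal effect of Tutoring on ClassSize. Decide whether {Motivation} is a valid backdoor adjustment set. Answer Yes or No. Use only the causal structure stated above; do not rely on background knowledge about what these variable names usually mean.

Backdoor paths from Tutoring to ClassSize (paths whose first edge points into Tutoring):
  P1: Tutoring <- Motivation -> PeerGroup -> ParentEd -> Neighborhood <- ClassSize
  P2: Tutoring <- Motivation -> ClassSize
  P3: Tutoring <- Motivation -> Neighborhood <- ClassSize
Condition 1 (no descendant of Tutoring in the set): holds — descendants of Tutoring are {ClassSize, Neighborhood}; none are in {Motivation}.
Condition 2 (every backdoor path blocked by {Motivation}):
  P1: blocked at fork node Motivation ∈ conditioning set.
  P2: blocked at fork node Motivation ∈ conditioning set.
  P3: blocked at fork node Motivation ∈ conditioning set.
{Motivation} satisfies the backdoor criterion.

Yes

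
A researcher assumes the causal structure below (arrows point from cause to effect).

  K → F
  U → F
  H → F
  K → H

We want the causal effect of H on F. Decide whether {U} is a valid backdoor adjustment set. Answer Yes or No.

Backdoor paths from H to F (paths whose first edge points into H):
  P1: H <- K -> F
Condition 1 (no descendant of H in the set): holds — descendants of H are {F}; none are in {U}.
Condition 2 (every backdoor path blocked by {U}):
  P1: open — no interior node is in the conditioning set.
{U} does not satisfy the backdoor criterion.

No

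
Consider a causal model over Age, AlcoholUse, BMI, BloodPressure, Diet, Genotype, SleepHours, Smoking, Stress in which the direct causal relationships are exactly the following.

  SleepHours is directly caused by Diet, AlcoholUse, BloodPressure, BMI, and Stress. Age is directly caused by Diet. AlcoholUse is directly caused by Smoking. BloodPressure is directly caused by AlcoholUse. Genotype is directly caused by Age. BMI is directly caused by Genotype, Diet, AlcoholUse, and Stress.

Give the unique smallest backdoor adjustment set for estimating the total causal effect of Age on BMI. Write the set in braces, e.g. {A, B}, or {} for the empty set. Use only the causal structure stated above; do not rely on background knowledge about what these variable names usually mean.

{Diet}

Variables eligible for adjustment (non-descendants of Age, excluding Age and BMI): {AlcoholUse, BloodPressure, Diet, Smoking, Stress}.
Backdoor paths from Age to BMI:
  P1: Age <- Diet -> BMI
  P2: Age <- Diet -> SleepHours <- AlcoholUse -> BMI
  P3: Age <- Diet -> SleepHours <- BloodPressure <- AlcoholUse -> BMI
  P4: Age <- Diet -> SleepHours <- Stress -> BMI
  P5: Age <- Diet -> SleepHours <- BMI
The empty set is not sufficient: P1 (Age <- Diet -> BMI) has no collider blocking it and no conditioned non-collider, so it is open.
Try {Diet}:
  P1: blocked at fork node Diet ∈ conditioning set.
  P2: blocked at fork node Diet ∈ conditioning set.
  P3: blocked at fork node Diet ∈ conditioning set.
  P4: blocked at fork node Diet ∈ conditioning set.
  P5: blocked at fork node Diet ∈ conditioning set.
{Diet} contains no descendant of Age and blocks every backdoor path.
No other singleton works — e.g. {Smoking} leaves P1 open — so {Diet} is the unique smallest valid adjustment set.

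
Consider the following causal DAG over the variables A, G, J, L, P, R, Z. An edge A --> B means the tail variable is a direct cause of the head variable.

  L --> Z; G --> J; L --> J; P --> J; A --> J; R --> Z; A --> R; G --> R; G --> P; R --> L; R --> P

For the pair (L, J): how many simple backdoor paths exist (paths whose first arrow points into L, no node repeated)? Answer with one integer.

A backdoor path from L to J is any simple undirected path whose first edge points into L (i.e. leaves L via a parent).
Parents of L: {R}.
Enumerating:
  P1: L <- R <- A -> J
  P2: L <- R <- G -> P -> J
  P3: L <- R <- G -> J
  P4: L <- R -> P <- G -> J
  P5: L <- R -> P -> J
That exhausts the simple backdoor paths. Count: 5.

5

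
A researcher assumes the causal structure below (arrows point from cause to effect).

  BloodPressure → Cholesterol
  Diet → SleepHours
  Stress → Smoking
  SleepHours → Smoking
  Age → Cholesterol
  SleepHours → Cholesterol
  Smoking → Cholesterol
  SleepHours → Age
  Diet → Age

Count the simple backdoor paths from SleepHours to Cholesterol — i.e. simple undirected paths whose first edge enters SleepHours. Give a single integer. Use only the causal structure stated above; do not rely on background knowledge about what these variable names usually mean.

1

A backdoor path from SleepHours to Cholesterol is any simple undirected path whose first edge points into SleepHours (i.e. leaves SleepHours via a parent).
Parents of SleepHours: {Diet}.
Enumerating:
  P1: SleepHours <- Diet -> Age -> Cholesterol
That exhausts the simple backdoor paths. Count: 1.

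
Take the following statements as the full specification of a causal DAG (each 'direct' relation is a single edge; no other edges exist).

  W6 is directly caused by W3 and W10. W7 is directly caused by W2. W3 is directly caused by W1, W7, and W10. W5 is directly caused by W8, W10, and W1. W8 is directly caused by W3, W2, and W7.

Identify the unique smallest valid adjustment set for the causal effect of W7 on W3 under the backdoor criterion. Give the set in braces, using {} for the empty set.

{}

Variables eligible for adjustment (non-descendants of W7, excluding W7 and W3): {W1, W10, W2}.
Backdoor paths from W7 to W3:
  P1: W7 <- W2 -> W8 <- W3
  P2: W7 <- W2 -> W8 -> W5 <- W10 -> W3
  P3: W7 <- W2 -> W8 -> W5 <- W10 -> W6 <- W3
  P4: W7 <- W2 -> W8 -> W5 <- W1 -> W3
Each backdoor path contains an unconditioned collider, so every path is already blocked with the empty conditioning set:
  P1: blocked at collider W8 (neither it nor any descendant is in the conditioning set).
  P2: blocked at collider W5 (neither it nor any descendant is in the conditioning set).
  P3: blocked at collider W5 (neither it nor any descendant is in the conditioning set).
  P4: blocked at collider W5 (neither it nor any descendant is in the conditioning set).
The empty set is therefore the unique smallest valid set.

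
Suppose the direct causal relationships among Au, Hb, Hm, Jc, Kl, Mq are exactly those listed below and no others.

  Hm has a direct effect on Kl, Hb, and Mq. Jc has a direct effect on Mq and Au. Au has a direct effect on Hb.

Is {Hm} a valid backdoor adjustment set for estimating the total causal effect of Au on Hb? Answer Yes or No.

Yes

Backdoor paths from Au to Hb (paths whose first edge points into Au):
  P1: Au <- Jc -> Mq <- Hm -> Hb
Condition 1 (no descendant of Au in the set): holds — descendants of Au are {Hb}; none are in {Hm}.
Condition 2 (every backdoor path blocked by {Hm}):
  P1: blocked at collider Mq (neither it nor any descendant is in the conditioning set).
{Hm} satisfies the backdoor criterion.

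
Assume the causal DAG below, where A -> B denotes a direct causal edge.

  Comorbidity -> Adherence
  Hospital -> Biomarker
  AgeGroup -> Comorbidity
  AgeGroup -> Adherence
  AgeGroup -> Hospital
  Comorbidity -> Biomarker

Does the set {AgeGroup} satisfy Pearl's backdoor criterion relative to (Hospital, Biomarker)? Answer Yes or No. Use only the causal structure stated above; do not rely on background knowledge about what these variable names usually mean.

Backdoor paths from Hospital to Biomarker (paths whose first edge points into Hospital):
  P1: Hospital <- AgeGroup -> Comorbidity -> Biomarker
  P2: Hospital <- AgeGroup -> Adherence <- Comorbidity -> Biomarker
Condition 1 (no descendant of Hospital in the set): holds — descendants of Hospital are {Biomarker}; none are in {AgeGroup}.
Condition 2 (every backdoor path blocked by {AgeGroup}):
  P1: blocked at fork node AgeGroup ∈ conditioning set.
  P2: blocked at fork node AgeGroup ∈ conditioning set.
{AgeGroup} satisfies the backdoor criterion.

Yes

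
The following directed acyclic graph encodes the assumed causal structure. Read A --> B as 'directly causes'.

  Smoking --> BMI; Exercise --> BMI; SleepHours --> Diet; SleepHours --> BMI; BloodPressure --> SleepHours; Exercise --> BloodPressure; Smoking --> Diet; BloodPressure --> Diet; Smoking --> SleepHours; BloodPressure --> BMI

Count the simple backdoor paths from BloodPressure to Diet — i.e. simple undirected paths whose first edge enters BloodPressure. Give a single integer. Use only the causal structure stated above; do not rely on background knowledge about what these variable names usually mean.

A backdoor path from BloodPressure to Diet is any simple undirected path whose first edge points into BloodPressure (i.e. leaves BloodPressure via a parent).
Parents of BloodPressure: {Exercise}.
Enumerating:
  P1: BloodPressure <- Exercise -> BMI <- Smoking -> SleepHours -> Diet
  P2: BloodPressure <- Exercise -> BMI <- Smoking -> Diet
  P3: BloodPressure <- Exercise -> BMI <- SleepHours <- Smoking -> Diet
  P4: BloodPressure <- Exercise -> BMI <- SleepHours -> Diet
That exhausts the simple backdoor paths. Count: 4.

4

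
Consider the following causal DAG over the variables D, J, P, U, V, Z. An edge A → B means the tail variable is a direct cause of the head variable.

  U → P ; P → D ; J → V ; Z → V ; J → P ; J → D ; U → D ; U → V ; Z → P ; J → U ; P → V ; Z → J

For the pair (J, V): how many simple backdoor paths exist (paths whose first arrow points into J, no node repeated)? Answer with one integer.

4

A backdoor path from J to V is any simple undirected path whose first edge points into J (i.e. leaves J via a parent).
Parents of J: {Z}.
Enumerating:
  P1: J <- Z -> P <- U -> V
  P2: J <- Z -> P -> D <- U -> V
  P3: J <- Z -> P -> V
  P4: J <- Z -> V
That exhausts the simple backdoor paths. Count: 4.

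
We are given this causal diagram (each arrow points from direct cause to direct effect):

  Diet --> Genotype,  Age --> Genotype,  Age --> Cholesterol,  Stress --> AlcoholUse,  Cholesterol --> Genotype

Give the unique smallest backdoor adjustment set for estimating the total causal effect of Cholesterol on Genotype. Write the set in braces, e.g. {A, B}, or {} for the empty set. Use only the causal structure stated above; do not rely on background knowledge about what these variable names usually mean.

Variables eligible for adjustment (non-descendants of Cholesterol, excluding Cholesterol and Genotype): {Age, AlcoholUse, Diet, Stress}.
Backdoor paths from Cholesterol to Genotype:
  P1: Cholesterol <- Age -> Genotype
The empty set is not sufficient: P1 (Cholesterol <- Age -> Genotype) has no collider blocking it and no conditioned non-collider, so it is open.
Try {Age}:
  P1: blocked at fork node Age ∈ conditioning set.
{Age} contains no descendant of Cholesterol and blocks every backdoor path.
No other singleton works — e.g. {Diet} leaves P1 open — so {Age} is the unique smallest valid adjustment set.

{Age}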